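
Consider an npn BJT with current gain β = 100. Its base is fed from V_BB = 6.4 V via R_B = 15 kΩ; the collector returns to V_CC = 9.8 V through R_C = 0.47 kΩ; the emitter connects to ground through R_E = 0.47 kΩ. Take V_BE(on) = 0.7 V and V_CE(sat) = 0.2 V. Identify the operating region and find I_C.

active; I_C ≈ 9.1 mA

Assume active. Base-emitter loop: I_B = (V_BB − V_BE)/(R_B + (β+1)R_E) = (6.4 − 0.7)/(15 + 101×0.47) = 0.0912 mA.
I_C = β·I_B = 100×0.0912 = 9.12 mA.
V_CE = V_CC − I_C·R_C − I_E·R_E = 9.8 − 9.12×0.47 − 9.22×0.47 = 1.18 V > V_CE(sat), so the active-region assumption holds.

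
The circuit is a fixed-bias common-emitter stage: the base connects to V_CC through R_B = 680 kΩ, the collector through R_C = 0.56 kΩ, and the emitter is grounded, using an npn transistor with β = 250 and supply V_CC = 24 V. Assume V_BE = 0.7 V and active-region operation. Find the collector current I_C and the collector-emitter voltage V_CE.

I_C ≈ 8.6 mA, V_CE ≈ 19 V

Base loop: V_CC = I_B·R_B + V_BE, so I_B = (24 − 0.7)/680 kΩ = 0.0343 mA.
In the active region I_C = β·I_B = 250 × 0.0343 = 8.57 mA.
Collector loop: V_CE = V_CC − I_C·R_C = 24 − 8.57×0.56 = 19.2 V.
Since V_CE = 19.2 V > V_CE(sat) ≈ 0.2 V, the transistor is in the active region as assumed.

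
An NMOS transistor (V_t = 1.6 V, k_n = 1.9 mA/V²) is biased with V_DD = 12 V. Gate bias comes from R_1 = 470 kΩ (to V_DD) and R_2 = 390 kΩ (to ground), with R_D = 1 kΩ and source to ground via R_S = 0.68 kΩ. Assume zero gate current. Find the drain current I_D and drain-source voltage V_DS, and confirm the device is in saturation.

V_G = V_DD·R_2/(R_1+R_2) = 12×390/860 = 5.44 V.
Assume saturation: I_D = (k_n/2)(V_GS − V_t)² with V_GS = V_G − I_D·R_S = 5.44 − 0.68·I_D.
Substituting gives 0.439·I_D² − 5.96·I_D + 14 = 0, with roots I_D = 3.03 or 10.6 mA.
The root I_D = 10.6 mA gives V_GS = -1.73 V ≤ V_t, so take I_D = 3.03 mA.
Then V_GS = 3.38 V and V_DS = V_DD − I_D(R_D+R_S) = 12 − 3.03×1.68 = 6.92 V.
Saturation requires V_DS ≥ V_GS − V_t = 1.78 V; 6.92 ≥ 1.78 ✓.

I_D ≈ 3 mA, V_DS ≈ 6.9 V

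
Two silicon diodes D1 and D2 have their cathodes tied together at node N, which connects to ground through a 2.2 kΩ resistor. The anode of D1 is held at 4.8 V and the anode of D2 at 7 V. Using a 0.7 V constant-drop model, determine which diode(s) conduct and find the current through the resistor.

Assume both conduct. Then node N would need to be at both 4.8−0.7 = 4.1 V and 7−0.7 = 6.3 V, which is impossible.
Assume only D2 conducts: V_N = 7 − 0.7 = 6.3 V, so I_R = 6.3/2.2 = 2.86 mA.
Check D1: its anode-to-cathode voltage is 4.8 − 6.3 = -1.5 V < 0.7 V, so it is off. The assumption is consistent.

Only D2 conducts; I_R ≈ 2.9 mA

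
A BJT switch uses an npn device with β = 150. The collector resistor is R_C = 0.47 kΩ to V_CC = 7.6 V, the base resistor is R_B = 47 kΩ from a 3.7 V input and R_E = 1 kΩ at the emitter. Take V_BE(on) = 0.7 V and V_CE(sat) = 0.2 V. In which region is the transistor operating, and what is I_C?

Assume active. Base-emitter loop: I_B = (V_BB − V_BE)/(R_B + (β+1)R_E) = (3.7 − 0.7)/(47 + 151×1) = 0.0152 mA.
I_C = β·I_B = 150×0.0152 = 2.27 mA.
V_CE = V_CC − I_C·R_C − I_E·R_E = 7.6 − 2.27×0.47 − 2.29×1 = 4.24 V > V_CE(sat), so the active-region assumption holds.

active; I_C ≈ 2.3 mA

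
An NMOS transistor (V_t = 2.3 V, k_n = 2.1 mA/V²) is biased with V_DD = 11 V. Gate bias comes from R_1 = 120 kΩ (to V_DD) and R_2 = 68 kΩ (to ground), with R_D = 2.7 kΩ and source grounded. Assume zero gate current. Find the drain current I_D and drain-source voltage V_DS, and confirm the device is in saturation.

I_D ≈ 3 mA, V_DS ≈ 3 V

V_G = V_DD·R_2/(R_1+R_2) = 11×68/188 = 3.98 V. With the source grounded, V_GS = V_G = 3.98 V.
Assume saturation: I_D = (k_n/2)(V_GS − V_t)² = (2.1/2)×(3.98 − 2.3)² = 1.05×1.68² = 2.96 mA.
V_DS = V_DD − I_D·R_D = 11 − 2.96×2.7 = 3.01 V.
Saturation requires V_DS ≥ V_GS − V_t = 1.68 V; 3.01 ≥ 1.68 ✓.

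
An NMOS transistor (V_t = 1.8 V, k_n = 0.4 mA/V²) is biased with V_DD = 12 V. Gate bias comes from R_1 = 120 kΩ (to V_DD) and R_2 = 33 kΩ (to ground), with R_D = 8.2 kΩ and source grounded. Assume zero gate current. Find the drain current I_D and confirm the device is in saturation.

V_G = V_DD·R_2/(R_1+R_2) = 12×33/153 = 2.59 V. With the source grounded, V_GS = V_G = 2.59 V.
Assume saturation: I_D = (k_n/2)(V_GS − V_t)² = (0.4/2)×(2.59 − 1.8)² = 0.2×0.788² = 0.124 mA.
V_DS = V_DD − I_D·R_D = 12 − 0.124×8.2 = 11 V.
Saturation requires V_DS ≥ V_GS − V_t = 0.788 V; 11 ≥ 0.788 ✓.

I_D ≈ 0.12 mA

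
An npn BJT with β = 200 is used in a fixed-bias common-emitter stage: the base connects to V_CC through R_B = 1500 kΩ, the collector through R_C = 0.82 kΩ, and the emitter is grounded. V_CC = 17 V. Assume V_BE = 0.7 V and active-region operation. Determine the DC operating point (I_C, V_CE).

Base loop: V_CC = I_B·R_B + V_BE, so I_B = (17 − 0.7)/1500 kΩ = 0.0109 mA.
In the active region I_C = β·I_B = 200 × 0.0109 = 2.17 mA.
Collector loop: V_CE = V_CC − I_C·R_C = 17 − 2.17×0.82 = 15.2 V.
Since V_CE = 15.2 V > V_CE(sat) ≈ 0.2 V, the transistor is in the active region as assumed.

I_C ≈ 2.2 mA, V_CE ≈ 15 V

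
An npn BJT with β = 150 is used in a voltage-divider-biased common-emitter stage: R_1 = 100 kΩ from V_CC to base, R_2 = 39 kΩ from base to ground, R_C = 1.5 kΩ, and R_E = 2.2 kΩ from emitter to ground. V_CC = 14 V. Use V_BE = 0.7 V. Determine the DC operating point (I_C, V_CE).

Thevenize the base divider: V_Th = V_CC·R_2/(R_1+R_2) = 14×39/139 = 3.93 V, R_Th = R_1‖R_2 = 28.1 kΩ.
Base-emitter loop: V_Th = I_B·R_Th + V_BE + (β+1)I_B·R_E, so I_B = (3.93 − 0.7) / (28.1 + 151×2.2) = 0.00896 mA.
I_C = β·I_B = 150×0.00896 = 1.34 mA, and I_E = (β+1)I_B = 1.35 mA.
V_CE = V_CC − I_C·R_C − I_E·R_E = 14 − 1.34×1.5 − 1.35×2.2 = 9.01 V.
V_CE = 9.01 V > 0.2 V confirms active-region operation.

I_C ≈ 1.3 mA, V_CE ≈ 9 V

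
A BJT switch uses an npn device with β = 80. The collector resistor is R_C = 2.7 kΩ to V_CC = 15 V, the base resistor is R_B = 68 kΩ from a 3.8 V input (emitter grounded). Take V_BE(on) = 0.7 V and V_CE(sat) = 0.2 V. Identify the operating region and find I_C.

Assume active. Base-emitter loop: I_B = (V_BB − V_BE)/R_B = (3.8 − 0.7)/68 = 0.0456 mA.
I_C = β·I_B = 80×0.0456 = 3.65 mA.
V_CE = V_CC − I_C·R_C = 15 − 3.65×2.7 = 5.15 V > V_CE(sat), so the active-region assumption holds.

active; I_C ≈ 3.6 mA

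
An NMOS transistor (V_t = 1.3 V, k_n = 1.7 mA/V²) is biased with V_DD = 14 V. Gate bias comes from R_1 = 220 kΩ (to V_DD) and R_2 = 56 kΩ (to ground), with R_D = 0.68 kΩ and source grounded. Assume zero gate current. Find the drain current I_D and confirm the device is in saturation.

I_D ≈ 2 mA

V_G = V_DD·R_2/(R_1+R_2) = 14×56/276 = 2.84 V. With the source grounded, V_GS = V_G = 2.84 V.
Assume saturation: I_D = (k_n/2)(V_GS − V_t)² = (1.7/2)×(2.84 − 1.3)² = 0.85×1.54² = 2.02 mA.
V_DS = V_DD − I_D·R_D = 14 − 2.02×0.68 = 12.6 V.
Saturation requires V_DS ≥ V_GS − V_t = 1.54 V; 12.6 ≥ 1.54 ✓.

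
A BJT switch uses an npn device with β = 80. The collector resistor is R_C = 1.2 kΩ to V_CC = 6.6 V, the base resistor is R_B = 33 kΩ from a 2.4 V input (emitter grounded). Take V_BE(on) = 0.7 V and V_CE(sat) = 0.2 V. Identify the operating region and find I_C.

Assume active. Base-emitter loop: I_B = (V_BB − V_BE)/R_B = (2.4 − 0.7)/33 = 0.0515 mA.
I_C = β·I_B = 80×0.0515 = 4.12 mA.
V_CE = V_CC − I_C·R_C = 6.6 − 4.12×1.2 = 1.65 V > V_CE(sat), so the active-region assumption holds.

active; I_C ≈ 4.1 mA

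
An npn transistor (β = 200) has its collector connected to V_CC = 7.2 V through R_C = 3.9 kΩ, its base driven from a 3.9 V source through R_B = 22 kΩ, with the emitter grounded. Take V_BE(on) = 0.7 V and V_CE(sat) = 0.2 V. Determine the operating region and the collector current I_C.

saturation; I_C ≈ 1.8 mA

Assume active: I_B = (3.9 − 0.7)/22 = 0.145 mA, giving I_C = β·I_B = 29.1 mA.
But then V_CE = 7.2 − 29.1×3.9 = -106 V < V_CE(sat) = 0.2 V — impossible in the active region.
So the transistor is saturated. With V_CE = 0.2 V, I_C = (V_CC − 0.2)/R_C = 7/3.9 = 1.79 mA.
Check: β·I_B = 29.1 mA > I_C = 1.79 mA, confirming saturation.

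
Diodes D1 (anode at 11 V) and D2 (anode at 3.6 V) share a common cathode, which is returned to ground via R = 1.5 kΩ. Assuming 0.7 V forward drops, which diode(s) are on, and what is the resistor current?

Only D1 conducts; I_R ≈ 6.9 mA

Assume both conduct. Then node N would need to be at both 11−0.7 = 10.3 V and 3.6−0.7 = 2.9 V, which is impossible.
Assume only D1 conducts: V_N = 11 − 0.7 = 10.3 V, so I_R = 10.3/1.5 = 6.87 mA.
Check D2: its anode-to-cathode voltage is 3.6 − 10.3 = -6.7 V < 0.7 V, so it is off. The assumption is consistent.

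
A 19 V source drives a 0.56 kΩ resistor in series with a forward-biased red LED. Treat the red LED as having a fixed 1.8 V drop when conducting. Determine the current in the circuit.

I ≈ 31 mA

KVL around the loop: 19 = V_D + I·R = 1.8 + I × 0.56 kΩ.
So I = (19 − 1.8) / 0.56 kΩ = 17.2 / 0.56 = 30.7 mA.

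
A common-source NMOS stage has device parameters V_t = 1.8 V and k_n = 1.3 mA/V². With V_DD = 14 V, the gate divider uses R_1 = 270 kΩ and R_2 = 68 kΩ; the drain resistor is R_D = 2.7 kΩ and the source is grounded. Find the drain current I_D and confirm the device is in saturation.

I_D ≈ 0.67 mA

V_G = V_DD·R_2/(R_1+R_2) = 14×68/338 = 2.82 V. With the source grounded, V_GS = V_G = 2.82 V.
Assume saturation: I_D = (k_n/2)(V_GS − V_t)² = (1.3/2)×(2.82 − 1.8)² = 0.65×1.02² = 0.672 mA.
V_DS = V_DD − I_D·R_D = 14 − 0.672×2.7 = 12.2 V.
Saturation requires V_DS ≥ V_GS − V_t = 1.02 V; 12.2 ≥ 1.02 ✓.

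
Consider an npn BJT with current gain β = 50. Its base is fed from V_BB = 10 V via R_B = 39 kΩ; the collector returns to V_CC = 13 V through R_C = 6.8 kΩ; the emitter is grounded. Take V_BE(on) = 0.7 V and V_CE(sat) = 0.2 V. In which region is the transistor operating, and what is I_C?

Assume active: I_B = (10 − 0.7)/39 = 0.238 mA, giving I_C = β·I_B = 11.9 mA.
But then V_CE = 13 − 11.9×6.8 = -68.1 V < V_CE(sat) = 0.2 V — impossible in the active region.
So the transistor is saturated. With V_CE = 0.2 V, I_C = (V_CC − 0.2)/R_C = 12.8/6.8 = 1.88 mA.
Check: β·I_B = 11.9 mA > I_C = 1.88 mA, confirming saturation.

saturation; I_C ≈ 1.9 mA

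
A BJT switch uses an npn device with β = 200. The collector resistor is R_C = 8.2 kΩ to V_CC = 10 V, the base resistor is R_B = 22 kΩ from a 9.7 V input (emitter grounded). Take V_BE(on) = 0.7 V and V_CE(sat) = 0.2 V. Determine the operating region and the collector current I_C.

saturation; I_C ≈ 1.2 mA

Assume active: I_B = (9.7 − 0.7)/22 = 0.409 mA, giving I_C = β·I_B = 81.8 mA.
But then V_CE = 10 − 81.8×8.2 = -661 V < V_CE(sat) = 0.2 V — impossible in the active region.
So the transistor is saturated. With V_CE = 0.2 V, I_C = (V_CC − 0.2)/R_C = 9.8/8.2 = 1.2 mA.
Check: β·I_B = 81.8 mA > I_C = 1.2 mA, confirming saturation.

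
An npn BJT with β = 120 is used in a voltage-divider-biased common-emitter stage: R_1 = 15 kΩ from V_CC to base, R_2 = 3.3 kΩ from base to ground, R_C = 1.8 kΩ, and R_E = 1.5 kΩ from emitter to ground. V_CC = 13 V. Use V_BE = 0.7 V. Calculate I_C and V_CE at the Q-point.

Thevenize the base divider: V_Th = V_CC·R_2/(R_1+R_2) = 13×3.3/18.3 = 2.34 V, R_Th = R_1‖R_2 = 2.7 kΩ.
Base-emitter loop: V_Th = I_B·R_Th + V_BE + (β+1)I_B·R_E, so I_B = (2.34 − 0.7) / (2.7 + 121×1.5) = 0.00893 mA.
I_C = β·I_B = 120×0.00893 = 1.07 mA, and I_E = (β+1)I_B = 1.08 mA.
V_CE = V_CC − I_C·R_C − I_E·R_E = 13 − 1.07×1.8 − 1.08×1.5 = 9.45 V.
V_CE = 9.45 V > 0.2 V confirms active-region operation.

I_C ≈ 1.1 mA, V_CE ≈ 9.5 V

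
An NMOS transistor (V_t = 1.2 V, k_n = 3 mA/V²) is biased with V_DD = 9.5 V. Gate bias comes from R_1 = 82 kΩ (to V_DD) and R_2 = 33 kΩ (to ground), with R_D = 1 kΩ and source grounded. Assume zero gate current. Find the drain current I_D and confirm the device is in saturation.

V_G = V_DD·R_2/(R_1+R_2) = 9.5×33/115 = 2.73 V. With the source grounded, V_GS = V_G = 2.73 V.
Assume saturation: I_D = (k_n/2)(V_GS − V_t)² = (3/2)×(2.73 − 1.2)² = 1.5×1.53² = 3.49 mA.
V_DS = V_DD − I_D·R_D = 9.5 − 3.49×1 = 6.01 V.
Saturation requires V_DS ≥ V_GS − V_t = 1.53 V; 6.01 ≥ 1.53 ✓.

I_D ≈ 3.5 mA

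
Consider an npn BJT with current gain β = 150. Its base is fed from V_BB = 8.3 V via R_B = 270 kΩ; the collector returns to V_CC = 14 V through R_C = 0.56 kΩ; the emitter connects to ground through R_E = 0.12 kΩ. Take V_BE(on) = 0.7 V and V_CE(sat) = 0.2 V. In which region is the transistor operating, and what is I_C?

active; I_C ≈ 4 mA

Assume active. Base-emitter loop: I_B = (V_BB − V_BE)/(R_B + (β+1)R_E) = (8.3 − 0.7)/(270 + 151×0.12) = 0.0264 mA.
I_C = β·I_B = 150×0.0264 = 3.96 mA.
V_CE = V_CC − I_C·R_C − I_E·R_E = 14 − 3.96×0.56 − 3.98×0.12 = 11.3 V > V_CE(sat), so the active-region assumption holds.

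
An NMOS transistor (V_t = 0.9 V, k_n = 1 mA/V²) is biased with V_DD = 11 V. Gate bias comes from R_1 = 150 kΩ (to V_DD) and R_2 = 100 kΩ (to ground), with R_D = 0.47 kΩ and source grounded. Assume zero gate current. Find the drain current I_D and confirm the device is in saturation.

V_G = V_DD·R_2/(R_1+R_2) = 11×100/250 = 4.4 V. With the source grounded, V_GS = V_G = 4.4 V.
Assume saturation: I_D = (k_n/2)(V_GS − V_t)² = (1/2)×(4.4 − 0.9)² = 0.5×3.5² = 6.13 mA.
V_DS = V_DD − I_D·R_D = 11 − 6.13×0.47 = 8.12 V.
Saturation requires V_DS ≥ V_GS − V_t = 3.5 V; 8.12 ≥ 3.5 ✓.

I_D ≈ 6.1 mA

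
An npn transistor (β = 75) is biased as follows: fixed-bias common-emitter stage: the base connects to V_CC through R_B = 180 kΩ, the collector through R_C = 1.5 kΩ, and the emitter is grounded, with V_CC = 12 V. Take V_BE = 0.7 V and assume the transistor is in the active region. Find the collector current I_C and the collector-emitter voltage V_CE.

Base loop: V_CC = I_B·R_B + V_BE, so I_B = (12 − 0.7)/180 kΩ = 0.0628 mA.
In the active region I_C = β·I_B = 75 × 0.0628 = 4.71 mA.
Collector loop: V_CE = V_CC − I_C·R_C = 12 − 4.71×1.5 = 4.94 V.
Since V_CE = 4.94 V > V_CE(sat) ≈ 0.2 V, the transistor is in the active region as assumed.

I_C ≈ 4.7 mA, V_CE ≈ 4.9 V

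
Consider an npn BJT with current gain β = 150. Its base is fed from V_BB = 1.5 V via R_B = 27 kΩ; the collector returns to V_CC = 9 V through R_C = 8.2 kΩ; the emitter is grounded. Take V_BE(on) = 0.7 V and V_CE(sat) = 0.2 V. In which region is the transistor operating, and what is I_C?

saturation; I_C ≈ 1.1 mA

Assume active: I_B = (1.5 − 0.7)/27 = 0.0296 mA, giving I_C = β·I_B = 4.44 mA.
But then V_CE = 9 − 4.44×8.2 = -27.4 V < V_CE(sat) = 0.2 V — impossible in the active region.
So the transistor is saturated. With V_CE = 0.2 V, I_C = (V_CC − 0.2)/R_C = 8.8/8.2 = 1.07 mA.
Check: β·I_B = 4.44 mA > I_C = 1.07 mA, confirming saturation.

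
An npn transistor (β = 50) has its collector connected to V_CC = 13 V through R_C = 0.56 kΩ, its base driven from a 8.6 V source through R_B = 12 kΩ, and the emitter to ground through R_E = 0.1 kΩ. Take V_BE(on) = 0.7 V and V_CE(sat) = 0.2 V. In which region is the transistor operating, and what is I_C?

saturation; I_C ≈ 19 mA

Assume active: I_B = (8.6 − 0.7)/(12 + 51×0.1) = 0.462 mA, I_C = β·I_B = 23.1 mA.
Then V_CE = 13 − 23.1×0.56 − 23.6×0.1 = -2.29 V < 0.2 V — the active assumption fails.
Re-solve with V_CE = 0.2 V. KCL at the emitter: V_E/R_E = (V_BB−0.7−V_E)/R_B + (V_CC−0.2−V_E)/R_C, giving V_E = 1.98 V.
I_C = (V_CC − 0.2 − V_E)/R_C = (12.8 − 1.98)/0.56 = 19.3 mA.
Check: I_B = (7.9 − 1.98)/12 = 0.493 mA, and β·I_B = 24.7 mA > I_C, confirming saturation.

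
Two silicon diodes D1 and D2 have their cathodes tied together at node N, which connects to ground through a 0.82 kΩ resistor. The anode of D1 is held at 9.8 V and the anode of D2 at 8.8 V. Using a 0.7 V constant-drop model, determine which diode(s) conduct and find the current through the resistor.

Assume both conduct. Then node N would need to be at both 9.8−0.7 = 9.1 V and 8.8−0.7 = 8.1 V, which is impossible.
Assume only D1 conducts: V_N = 9.8 − 0.7 = 9.1 V, so I_R = 9.1/0.82 = 11.1 mA.
Check D2: its anode-to-cathode voltage is 8.8 − 9.1 = -0.3 V < 0.7 V, so it is off. The assumption is consistent.

Only D1 conducts; I_R ≈ 11 mA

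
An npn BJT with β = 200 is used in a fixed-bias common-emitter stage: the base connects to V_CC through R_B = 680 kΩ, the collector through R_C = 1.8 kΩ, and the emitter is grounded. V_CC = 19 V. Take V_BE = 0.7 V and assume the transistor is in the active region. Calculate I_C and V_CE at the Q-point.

Base loop: V_CC = I_B·R_B + V_BE, so I_B = (19 − 0.7)/680 kΩ = 0.0269 mA.
In the active region I_C = β·I_B = 200 × 0.0269 = 5.38 mA.
Collector loop: V_CE = V_CC − I_C·R_C = 19 − 5.38×1.8 = 9.31 V.
Since V_CE = 9.31 V > V_CE(sat) ≈ 0.2 V, the transistor is in the active region as assumed.

I_C ≈ 5.4 mA, V_CE ≈ 9.3 V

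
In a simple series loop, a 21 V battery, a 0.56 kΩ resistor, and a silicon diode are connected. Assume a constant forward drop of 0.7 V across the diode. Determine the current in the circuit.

I ≈ 36 mA

KVL around the loop: 21 = V_D + I·R = 0.7 + I × 0.56 kΩ.
So I = (21 − 0.7) / 0.56 kΩ = 20.3 / 0.56 = 36.2 mA.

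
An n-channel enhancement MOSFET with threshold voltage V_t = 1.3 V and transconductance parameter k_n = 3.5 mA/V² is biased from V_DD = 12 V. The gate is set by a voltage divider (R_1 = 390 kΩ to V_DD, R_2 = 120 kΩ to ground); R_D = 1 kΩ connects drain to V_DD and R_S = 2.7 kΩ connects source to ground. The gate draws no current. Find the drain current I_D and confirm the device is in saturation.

V_G = V_DD·R_2/(R_1+R_2) = 12×120/510 = 2.82 V.
Assume saturation: I_D = (k_n/2)(V_GS − V_t)² with V_GS = V_G − I_D·R_S = 2.82 − 2.7·I_D.
Substituting gives 12.8·I_D² − 15.4·I_D + 4.06 = 0, with roots I_D = 0.39 or 0.817 mA.
The root I_D = 0.817 mA gives V_GS = 0.617 V ≤ V_t, so take I_D = 0.39 mA.
Then V_GS = 1.77 V and V_DS = V_DD − I_D(R_D+R_S) = 12 − 0.39×3.7 = 10.6 V.
Saturation requires V_DS ≥ V_GS − V_t = 0.472 V; 10.6 ≥ 0.472 ✓.

I_D ≈ 0.39 mA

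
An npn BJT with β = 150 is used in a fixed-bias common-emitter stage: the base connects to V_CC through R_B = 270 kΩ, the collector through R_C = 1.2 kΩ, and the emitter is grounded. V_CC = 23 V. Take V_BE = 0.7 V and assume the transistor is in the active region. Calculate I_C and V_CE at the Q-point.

I_C ≈ 12 mA, V_CE ≈ 8.1 V

Base loop: V_CC = I_B·R_B + V_BE, so I_B = (23 − 0.7)/270 kΩ = 0.0826 mA.
In the active region I_C = β·I_B = 150 × 0.0826 = 12.4 mA.
Collector loop: V_CE = V_CC − I_C·R_C = 23 − 12.4×1.2 = 8.13 V.
Since V_CE = 8.13 V > V_CE(sat) ≈ 0.2 V, the transistor is in the active region as assumed.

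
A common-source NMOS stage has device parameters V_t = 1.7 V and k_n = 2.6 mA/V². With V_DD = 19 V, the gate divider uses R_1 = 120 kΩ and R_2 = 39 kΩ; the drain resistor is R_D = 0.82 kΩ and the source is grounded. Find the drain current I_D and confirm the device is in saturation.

V_G = V_DD·R_2/(R_1+R_2) = 19×39/159 = 4.66 V. With the source grounded, V_GS = V_G = 4.66 V.
Assume saturation: I_D = (k_n/2)(V_GS − V_t)² = (2.6/2)×(4.66 − 1.7)² = 1.3×2.96² = 11.4 mA.
V_DS = V_DD − I_D·R_D = 19 − 11.4×0.82 = 9.66 V.
Saturation requires V_DS ≥ V_GS − V_t = 2.96 V; 9.66 ≥ 2.96 ✓.

I_D ≈ 11 mA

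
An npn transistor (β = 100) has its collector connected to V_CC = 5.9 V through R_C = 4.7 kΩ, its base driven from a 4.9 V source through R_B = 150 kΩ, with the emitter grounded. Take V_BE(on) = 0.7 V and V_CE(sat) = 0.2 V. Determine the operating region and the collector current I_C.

saturation; I_C ≈ 1.2 mA

Assume active: I_B = (4.9 − 0.7)/150 = 0.028 mA, giving I_C = β·I_B = 2.8 mA.
But then V_CE = 5.9 − 2.8×4.7 = -7.26 V < V_CE(sat) = 0.2 V — impossible in the active region.
So the transistor is saturated. With V_CE = 0.2 V, I_C = (V_CC − 0.2)/R_C = 5.7/4.7 = 1.21 mA.
Check: β·I_B = 2.8 mA > I_C = 1.21 mA, confirming saturation.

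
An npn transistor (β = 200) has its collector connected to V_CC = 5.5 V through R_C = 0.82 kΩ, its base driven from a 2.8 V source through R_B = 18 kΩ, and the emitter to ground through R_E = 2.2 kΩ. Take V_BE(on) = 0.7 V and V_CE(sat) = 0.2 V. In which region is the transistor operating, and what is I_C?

Assume active. Base-emitter loop: I_B = (V_BB − V_BE)/(R_B + (β+1)R_E) = (2.8 − 0.7)/(18 + 201×2.2) = 0.00456 mA.
I_C = β·I_B = 200×0.00456 = 0.913 mA.
V_CE = V_CC − I_C·R_C − I_E·R_E = 5.5 − 0.913×0.82 − 0.917×2.2 = 2.73 V > V_CE(sat), so the active-region assumption holds.

active; I_C ≈ 0.91 mA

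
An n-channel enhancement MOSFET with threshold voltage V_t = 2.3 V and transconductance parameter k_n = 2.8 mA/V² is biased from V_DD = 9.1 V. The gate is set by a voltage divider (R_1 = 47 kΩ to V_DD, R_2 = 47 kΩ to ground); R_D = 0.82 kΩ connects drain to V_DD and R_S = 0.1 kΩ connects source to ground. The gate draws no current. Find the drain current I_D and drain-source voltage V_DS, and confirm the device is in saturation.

V_G = V_DD·R_2/(R_1+R_2) = 9.1×47/94 = 4.55 V.
Assume saturation: I_D = (k_n/2)(V_GS − V_t)² with V_GS = V_G − I_D·R_S = 4.55 − 0.1·I_D.
Substituting gives 0.014·I_D² − 1.63·I_D + 7.09 = 0, with roots I_D = 4.52 or 112 mA.
The root I_D = 112 mA gives V_GS = -6.64 V ≤ V_t, so take I_D = 4.52 mA.
Then V_GS = 4.1 V and V_DS = V_DD − I_D(R_D+R_S) = 9.1 − 4.52×0.92 = 4.94 V.
Saturation requires V_DS ≥ V_GS − V_t = 1.8 V; 4.94 ≥ 1.8 ✓.

I_D ≈ 4.5 mA, V_DS ≈ 4.9 V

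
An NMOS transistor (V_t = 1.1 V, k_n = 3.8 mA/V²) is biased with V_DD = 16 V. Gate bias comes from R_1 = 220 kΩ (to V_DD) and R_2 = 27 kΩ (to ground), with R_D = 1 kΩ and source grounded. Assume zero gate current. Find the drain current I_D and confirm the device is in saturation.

V_G = V_DD·R_2/(R_1+R_2) = 16×27/247 = 1.75 V. With the source grounded, V_GS = V_G = 1.75 V.
Assume saturation: I_D = (k_n/2)(V_GS − V_t)² = (3.8/2)×(1.75 − 1.1)² = 1.9×0.649² = 0.8 mA.
V_DS = V_DD − I_D·R_D = 16 − 0.8×1 = 15.2 V.
Saturation requires V_DS ≥ V_GS − V_t = 0.649 V; 15.2 ≥ 0.649 ✓.

I_D ≈ 0.8 mA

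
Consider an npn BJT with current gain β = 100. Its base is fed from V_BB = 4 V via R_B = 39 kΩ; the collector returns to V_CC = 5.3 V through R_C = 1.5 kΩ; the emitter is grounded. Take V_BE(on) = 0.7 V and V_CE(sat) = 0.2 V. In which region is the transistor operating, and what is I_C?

saturation; I_C ≈ 3.4 mA

Assume active: I_B = (4 − 0.7)/39 = 0.0846 mA, giving I_C = β·I_B = 8.46 mA.
But then V_CE = 5.3 − 8.46×1.5 = -7.39 V < V_CE(sat) = 0.2 V — impossible in the active region.
So the transistor is saturated. With V_CE = 0.2 V, I_C = (V_CC − 0.2)/R_C = 5.1/1.5 = 3.4 mA.
Check: β·I_B = 8.46 mA > I_C = 3.4 mA, confirming saturation.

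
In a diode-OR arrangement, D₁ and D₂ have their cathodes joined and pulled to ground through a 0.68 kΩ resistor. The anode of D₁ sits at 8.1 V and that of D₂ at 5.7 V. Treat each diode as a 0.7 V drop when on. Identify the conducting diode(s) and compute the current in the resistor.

Only D₁ conducts; I_R ≈ 11 mA

Assume both conduct. Then node N would need to be at both 8.1−0.7 = 7.4 V and 5.7−0.7 = 5 V, which is impossible.
Assume only D₁ conducts: V_N = 8.1 − 0.7 = 7.4 V, so I_R = 7.4/0.68 = 10.9 mA.
Check D₂: its anode-to-cathode voltage is 5.7 − 7.4 = -1.7 V < 0.7 V, so it is off. The assumption is consistent.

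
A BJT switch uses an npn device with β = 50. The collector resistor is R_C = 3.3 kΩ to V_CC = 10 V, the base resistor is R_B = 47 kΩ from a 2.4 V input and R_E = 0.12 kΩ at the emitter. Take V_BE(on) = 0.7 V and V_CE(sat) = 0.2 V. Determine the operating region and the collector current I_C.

active; I_C ≈ 1.6 mA

Assume active. Base-emitter loop: I_B = (V_BB − V_BE)/(R_B + (β+1)R_E) = (2.4 − 0.7)/(47 + 51×0.12) = 0.032 mA.
I_C = β·I_B = 50×0.032 = 1.6 mA.
V_CE = V_CC − I_C·R_C − I_E·R_E = 10 − 1.6×3.3 − 1.63×0.12 = 4.52 V > V_CE(sat), so the active-region assumption holds.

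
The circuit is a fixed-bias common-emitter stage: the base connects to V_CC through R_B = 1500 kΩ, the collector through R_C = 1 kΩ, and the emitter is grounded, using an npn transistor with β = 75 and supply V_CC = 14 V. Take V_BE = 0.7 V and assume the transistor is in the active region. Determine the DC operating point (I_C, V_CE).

Base loop: V_CC = I_B·R_B + V_BE, so I_B = (14 − 0.7)/1500 kΩ = 0.00887 mA.
In the active region I_C = β·I_B = 75 × 0.00887 = 0.665 mA.
Collector loop: V_CE = V_CC − I_C·R_C = 14 − 0.665×1 = 13.3 V.
Since V_CE = 13.3 V > V_CE(sat) ≈ 0.2 V, the transistor is in the active region as assumed.

I_C ≈ 0.67 mA, V_CE ≈ 13 V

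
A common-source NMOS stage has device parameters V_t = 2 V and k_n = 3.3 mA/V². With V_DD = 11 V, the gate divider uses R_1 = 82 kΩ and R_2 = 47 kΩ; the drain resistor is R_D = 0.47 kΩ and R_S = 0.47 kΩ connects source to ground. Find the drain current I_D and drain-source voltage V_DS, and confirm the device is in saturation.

V_G = V_DD·R_2/(R_1+R_2) = 11×47/129 = 4.01 V.
Assume saturation: I_D = (k_n/2)(V_GS − V_t)² with V_GS = V_G − I_D·R_S = 4.01 − 0.47·I_D.
Substituting gives 0.364·I_D² − 4.11·I_D + 6.65 = 0, with roots I_D = 1.96 or 9.33 mA.
The root I_D = 9.33 mA gives V_GS = -0.378 V ≤ V_t, so take I_D = 1.96 mA.
Then V_GS = 3.09 V and V_DS = V_DD − I_D(R_D+R_S) = 11 − 1.96×0.94 = 9.16 V.
Saturation requires V_DS ≥ V_GS − V_t = 1.09 V; 9.16 ≥ 1.09 ✓.

I_D ≈ 2 mA, V_DS ≈ 9.2 V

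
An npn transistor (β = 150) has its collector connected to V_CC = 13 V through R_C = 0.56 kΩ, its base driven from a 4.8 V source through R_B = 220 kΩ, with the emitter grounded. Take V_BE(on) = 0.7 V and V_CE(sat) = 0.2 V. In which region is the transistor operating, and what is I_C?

Assume active. Base-emitter loop: I_B = (V_BB − V_BE)/R_B = (4.8 − 0.7)/220 = 0.0186 mA.
I_C = β·I_B = 150×0.0186 = 2.8 mA.
V_CE = V_CC − I_C·R_C = 13 − 2.8×0.56 = 11.4 V > V_CE(sat), so the active-region assumption holds.

active; I_C ≈ 2.8 mA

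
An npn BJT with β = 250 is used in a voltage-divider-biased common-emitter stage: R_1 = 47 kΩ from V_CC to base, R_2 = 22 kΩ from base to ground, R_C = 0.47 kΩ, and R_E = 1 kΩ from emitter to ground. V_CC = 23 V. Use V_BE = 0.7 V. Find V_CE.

Thevenize the base divider: V_Th = V_CC·R_2/(R_1+R_2) = 23×22/69 = 7.33 V, R_Th = R_1‖R_2 = 15 kΩ.
Base-emitter loop: V_Th = I_B·R_Th + V_BE + (β+1)I_B·R_E, so I_B = (7.33 − 0.7) / (15 + 251×1) = 0.0249 mA.
I_C = β·I_B = 250×0.0249 = 6.23 mA, and I_E = (β+1)I_B = 6.26 mA.
V_CE = V_CC − I_C·R_C − I_E·R_E = 23 − 6.23×0.47 − 6.26×1 = 13.8 V.
V_CE = 13.8 V > 0.2 V confirms active-region operation.

V_CE ≈ 14 V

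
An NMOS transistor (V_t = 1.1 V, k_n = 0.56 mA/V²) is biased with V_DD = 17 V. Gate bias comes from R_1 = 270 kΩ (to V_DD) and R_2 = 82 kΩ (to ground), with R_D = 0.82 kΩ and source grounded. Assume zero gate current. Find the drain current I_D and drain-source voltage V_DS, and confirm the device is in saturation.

I_D ≈ 2.3 mA, V_DS ≈ 15 V

V_G = V_DD·R_2/(R_1+R_2) = 17×82/352 = 3.96 V. With the source grounded, V_GS = V_G = 3.96 V.
Assume saturation: I_D = (k_n/2)(V_GS − V_t)² = (0.56/2)×(3.96 − 1.1)² = 0.28×2.86² = 2.29 mA.
V_DS = V_DD − I_D·R_D = 17 − 2.29×0.82 = 15.1 V.
Saturation requires V_DS ≥ V_GS − V_t = 2.86 V; 15.1 ≥ 2.86 ✓.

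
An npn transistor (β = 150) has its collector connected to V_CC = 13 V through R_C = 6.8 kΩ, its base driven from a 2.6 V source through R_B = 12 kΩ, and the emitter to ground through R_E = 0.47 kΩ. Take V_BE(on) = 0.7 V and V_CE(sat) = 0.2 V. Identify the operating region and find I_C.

Assume active: I_B = (2.6 − 0.7)/(12 + 151×0.47) = 0.0229 mA, I_C = β·I_B = 3.43 mA.
Then V_CE = 13 − 3.43×6.8 − 3.46×0.47 = -12 V < 0.2 V — the active assumption fails.
Re-solve with V_CE = 0.2 V. KCL at the emitter: V_E/R_E = (V_BB−0.7−V_E)/R_B + (V_CC−0.2−V_E)/R_C, giving V_E = 0.865 V.
I_C = (V_CC − 0.2 − V_E)/R_C = (12.8 − 0.865)/6.8 = 1.76 mA.
Check: I_B = (1.9 − 0.865)/12 = 0.0862 mA, and β·I_B = 12.9 mA > I_C, confirming saturation.

saturation; I_C ≈ 1.8 mA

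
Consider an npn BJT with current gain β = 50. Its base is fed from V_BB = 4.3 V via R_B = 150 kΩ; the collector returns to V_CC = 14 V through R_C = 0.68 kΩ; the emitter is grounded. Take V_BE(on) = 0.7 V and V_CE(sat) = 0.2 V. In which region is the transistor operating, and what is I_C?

active; I_C ≈ 1.2 mA

Assume active. Base-emitter loop: I_B = (V_BB − V_BE)/R_B = (4.3 − 0.7)/150 = 0.024 mA.
I_C = β·I_B = 50×0.024 = 1.2 mA.
V_CE = V_CC − I_C·R_C = 14 − 1.2×0.68 = 13.2 V > V_CE(sat), so the active-region assumption holds.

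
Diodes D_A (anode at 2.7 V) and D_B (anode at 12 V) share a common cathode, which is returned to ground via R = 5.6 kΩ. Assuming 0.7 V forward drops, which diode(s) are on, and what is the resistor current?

Assume both conduct. Then node N would need to be at both 2.7−0.7 = 2 V and 12−0.7 = 11.3 V, which is impossible.
Assume only D_B conducts: V_N = 12 − 0.7 = 11.3 V, so I_R = 11.3/5.6 = 2.02 mA.
Check D_A: its anode-to-cathode voltage is 2.7 − 11.3 = -8.6 V < 0.7 V, so it is off. The assumption is consistent.

Only D_B conducts; I_R ≈ 2 mA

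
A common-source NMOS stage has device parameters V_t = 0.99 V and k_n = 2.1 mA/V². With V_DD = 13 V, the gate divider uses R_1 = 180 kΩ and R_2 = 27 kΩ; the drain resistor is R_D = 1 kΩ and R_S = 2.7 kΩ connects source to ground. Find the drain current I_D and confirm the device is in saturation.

I_D ≈ 0.13 mA

V_G = V_DD·R_2/(R_1+R_2) = 13×27/207 = 1.7 V.
Assume saturation: I_D = (k_n/2)(V_GS − V_t)² with V_GS = V_G − I_D·R_S = 1.7 − 2.7·I_D.
Substituting gives 7.65·I_D² − 5·I_D + 0.523 = 0, with roots I_D = 0.131 or 0.523 mA.
The root I_D = 0.523 mA gives V_GS = 0.284 V ≤ V_t, so take I_D = 0.131 mA.
Then V_GS = 1.34 V and V_DS = V_DD − I_D(R_D+R_S) = 13 − 0.131×3.7 = 12.5 V.
Saturation requires V_DS ≥ V_GS − V_t = 0.353 V; 12.5 ≥ 0.353 ✓.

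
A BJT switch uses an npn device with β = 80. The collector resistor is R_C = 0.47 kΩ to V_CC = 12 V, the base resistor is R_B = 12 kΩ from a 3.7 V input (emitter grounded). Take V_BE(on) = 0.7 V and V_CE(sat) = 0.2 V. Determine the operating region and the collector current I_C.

Assume active. Base-emitter loop: I_B = (V_BB − V_BE)/R_B = (3.7 − 0.7)/12 = 0.25 mA.
I_C = β·I_B = 80×0.25 = 20 mA.
V_CE = V_CC − I_C·R_C = 12 − 20×0.47 = 2.6 V > V_CE(sat), so the active-region assumption holds.

active; I_C ≈ 20 mA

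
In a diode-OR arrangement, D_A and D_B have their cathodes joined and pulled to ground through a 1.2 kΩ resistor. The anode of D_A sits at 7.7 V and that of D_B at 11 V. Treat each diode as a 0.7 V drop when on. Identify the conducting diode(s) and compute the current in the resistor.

Assume both conduct. Then node N would need to be at both 7.7−0.7 = 7 V and 11−0.7 = 10.3 V, which is impossible.
Assume only D_B conducts: V_N = 11 − 0.7 = 10.3 V, so I_R = 10.3/1.2 = 8.58 mA.
Check D_A: its anode-to-cathode voltage is 7.7 − 10.3 = -2.6 V < 0.7 V, so it is off. The assumption is consistent.

Only D_B conducts; I_R ≈ 8.6 mA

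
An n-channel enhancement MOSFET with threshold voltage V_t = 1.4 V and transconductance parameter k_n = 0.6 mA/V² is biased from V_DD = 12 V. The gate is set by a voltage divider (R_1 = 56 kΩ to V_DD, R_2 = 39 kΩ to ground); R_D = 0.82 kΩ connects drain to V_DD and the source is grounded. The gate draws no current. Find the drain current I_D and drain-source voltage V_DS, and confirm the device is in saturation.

I_D ≈ 3.7 mA, V_DS ≈ 8.9 V

V_G = V_DD·R_2/(R_1+R_2) = 12×39/95 = 4.93 V. With the source grounded, V_GS = V_G = 4.93 V.
Assume saturation: I_D = (k_n/2)(V_GS − V_t)² = (0.6/2)×(4.93 − 1.4)² = 0.3×3.53² = 3.73 mA.
V_DS = V_DD − I_D·R_D = 12 − 3.73×0.82 = 8.94 V.
Saturation requires V_DS ≥ V_GS − V_t = 3.53 V; 8.94 ≥ 3.53 ✓.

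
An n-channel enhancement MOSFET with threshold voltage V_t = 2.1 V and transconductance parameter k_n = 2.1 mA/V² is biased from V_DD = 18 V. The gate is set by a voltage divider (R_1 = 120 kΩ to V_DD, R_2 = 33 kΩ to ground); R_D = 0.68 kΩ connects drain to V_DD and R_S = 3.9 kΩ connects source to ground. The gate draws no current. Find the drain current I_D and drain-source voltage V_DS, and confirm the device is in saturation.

V_G = V_DD·R_2/(R_1+R_2) = 18×33/153 = 3.88 V.
Assume saturation: I_D = (k_n/2)(V_GS − V_t)² with V_GS = V_G − I_D·R_S = 3.88 − 3.9·I_D.
Substituting gives 16·I_D² − 15.6·I_D + 3.34 = 0, with roots I_D = 0.316 or 0.66 mA.
The root I_D = 0.66 mA gives V_GS = 1.31 V ≤ V_t, so take I_D = 0.316 mA.
Then V_GS = 2.65 V and V_DS = V_DD − I_D(R_D+R_S) = 18 − 0.316×4.58 = 16.6 V.
Saturation requires V_DS ≥ V_GS − V_t = 0.549 V; 16.6 ≥ 0.549 ✓.

I_D ≈ 0.32 mA, V_DS ≈ 17 V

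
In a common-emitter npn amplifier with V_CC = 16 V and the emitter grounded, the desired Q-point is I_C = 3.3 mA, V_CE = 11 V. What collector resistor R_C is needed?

Collector loop: V_CC = I_C·R_C + V_CE.
R_C = (V_CC − V_CE)/I_C = (16 − 11)/3.3 = 1.52 kΩ.

R_C ≈ 1.5 kΩ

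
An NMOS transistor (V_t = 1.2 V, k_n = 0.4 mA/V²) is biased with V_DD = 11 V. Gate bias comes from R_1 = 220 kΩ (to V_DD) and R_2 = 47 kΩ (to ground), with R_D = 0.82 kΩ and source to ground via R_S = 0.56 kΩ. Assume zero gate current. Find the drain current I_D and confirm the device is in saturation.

V_G = V_DD·R_2/(R_1+R_2) = 11×47/267 = 1.94 V.
Assume saturation: I_D = (k_n/2)(V_GS − V_t)² with V_GS = V_G − I_D·R_S = 1.94 − 0.56·I_D.
Substituting gives 0.0627·I_D² − 1.16·I_D + 0.108 = 0, with roots I_D = 0.0936 or 18.5 mA.
The root I_D = 18.5 mA gives V_GS = -8.41 V ≤ V_t, so take I_D = 0.0936 mA.
Then V_GS = 1.88 V and V_DS = V_DD − I_D(R_D+R_S) = 11 − 0.0936×1.38 = 10.9 V.
Saturation requires V_DS ≥ V_GS − V_t = 0.684 V; 10.9 ≥ 0.684 ✓.

I_D ≈ 0.094 mA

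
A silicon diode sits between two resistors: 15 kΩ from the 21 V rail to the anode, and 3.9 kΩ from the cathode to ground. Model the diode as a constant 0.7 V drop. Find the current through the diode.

The two resistors are in series with the diode, so KVL gives 21 = I·15 + 0.7 + I·3.9.
I = (21 − 0.7) / (15 + 3.9) kΩ = 20.3 / 18.9 = 1.07 mA.

I ≈ 1.1 mA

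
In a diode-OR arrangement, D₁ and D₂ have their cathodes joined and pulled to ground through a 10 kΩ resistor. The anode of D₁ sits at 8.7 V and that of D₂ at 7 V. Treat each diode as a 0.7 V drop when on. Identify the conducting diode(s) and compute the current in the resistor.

Assume both conduct. Then node N would need to be at both 8.7−0.7 = 8 V and 7−0.7 = 6.3 V, which is impossible.
Assume only D₁ conducts: V_N = 8.7 − 0.7 = 8 V, so I_R = 8/10 = 0.8 mA.
Check D₂: its anode-to-cathode voltage is 7 − 8 = -1 V < 0.7 V, so it is off. The assumption is consistent.

Only D₁ conducts; I_R ≈ 0.8 mA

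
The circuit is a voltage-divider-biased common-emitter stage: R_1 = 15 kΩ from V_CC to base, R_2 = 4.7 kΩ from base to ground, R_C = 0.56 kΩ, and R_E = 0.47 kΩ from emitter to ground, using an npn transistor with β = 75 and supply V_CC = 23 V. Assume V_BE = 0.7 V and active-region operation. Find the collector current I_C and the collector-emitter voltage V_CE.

Thevenize the base divider: V_Th = V_CC·R_2/(R_1+R_2) = 23×4.7/19.7 = 5.49 V, R_Th = R_1‖R_2 = 3.58 kΩ.
Base-emitter loop: V_Th = I_B·R_Th + V_BE + (β+1)I_B·R_E, so I_B = (5.49 − 0.7) / (3.58 + 76×0.47) = 0.122 mA.
I_C = β·I_B = 75×0.122 = 9.14 mA, and I_E = (β+1)I_B = 9.26 mA.
V_CE = V_CC − I_C·R_C − I_E·R_E = 23 − 9.14×0.56 − 9.26×0.47 = 13.5 V.
V_CE = 13.5 V > 0.2 V confirms active-region operation.

I_C ≈ 9.1 mA, V_CE ≈ 14 V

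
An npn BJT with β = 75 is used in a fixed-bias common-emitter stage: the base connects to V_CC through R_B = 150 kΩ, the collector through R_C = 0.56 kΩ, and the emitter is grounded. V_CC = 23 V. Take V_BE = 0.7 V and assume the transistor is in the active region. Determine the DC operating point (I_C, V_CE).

Base loop: V_CC = I_B·R_B + V_BE, so I_B = (23 − 0.7)/150 kΩ = 0.149 mA.
In the active region I_C = β·I_B = 75 × 0.149 = 11.2 mA.
Collector loop: V_CE = V_CC − I_C·R_C = 23 − 11.2×0.56 = 16.8 V.
Since V_CE = 16.8 V > V_CE(sat) ≈ 0.2 V, the transistor is in the active region as assumed.

I_C ≈ 11 mA, V_CE ≈ 17 V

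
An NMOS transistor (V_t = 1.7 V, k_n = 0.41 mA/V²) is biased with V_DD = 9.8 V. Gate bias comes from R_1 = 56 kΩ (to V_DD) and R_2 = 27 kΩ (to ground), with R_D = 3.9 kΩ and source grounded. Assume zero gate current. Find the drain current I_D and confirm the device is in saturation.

V_G = V_DD·R_2/(R_1+R_2) = 9.8×27/83 = 3.19 V. With the source grounded, V_GS = V_G = 3.19 V.
Assume saturation: I_D = (k_n/2)(V_GS − V_t)² = (0.41/2)×(3.19 − 1.7)² = 0.205×1.49² = 0.454 mA.
V_DS = V_DD − I_D·R_D = 9.8 − 0.454×3.9 = 8.03 V.
Saturation requires V_DS ≥ V_GS − V_t = 1.49 V; 8.03 ≥ 1.49 ✓.

I_D ≈ 0.45 mA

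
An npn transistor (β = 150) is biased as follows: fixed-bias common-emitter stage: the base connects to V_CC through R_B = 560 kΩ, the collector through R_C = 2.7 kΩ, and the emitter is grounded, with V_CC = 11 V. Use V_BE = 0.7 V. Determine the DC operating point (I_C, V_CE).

I_C ≈ 2.8 mA, V_CE ≈ 3.6 V

Base loop: V_CC = I_B·R_B + V_BE, so I_B = (11 − 0.7)/560 kΩ = 0.0184 mA.
In the active region I_C = β·I_B = 150 × 0.0184 = 2.76 mA.
Collector loop: V_CE = V_CC − I_C·R_C = 11 − 2.76×2.7 = 3.55 V.
Since V_CE = 3.55 V > V_CE(sat) ≈ 0.2 V, the transistor is in the active region as assumed.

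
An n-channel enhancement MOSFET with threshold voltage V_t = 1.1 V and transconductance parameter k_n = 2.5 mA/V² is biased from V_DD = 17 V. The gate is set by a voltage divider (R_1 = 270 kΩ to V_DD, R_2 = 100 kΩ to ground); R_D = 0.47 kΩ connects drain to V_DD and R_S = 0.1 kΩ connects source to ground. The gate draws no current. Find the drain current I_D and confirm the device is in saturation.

V_G = V_DD·R_2/(R_1+R_2) = 17×100/370 = 4.59 V.
Assume saturation: I_D = (k_n/2)(V_GS − V_t)² with V_GS = V_G − I_D·R_S = 4.59 − 0.1·I_D.
Substituting gives 0.0125·I_D² − 1.87·I_D + 15.3 = 0, with roots I_D = 8.65 or 141 mA.
The root I_D = 141 mA gives V_GS = -9.53 V ≤ V_t, so take I_D = 8.65 mA.
Then V_GS = 3.73 V and V_DS = V_DD − I_D(R_D+R_S) = 17 − 8.65×0.57 = 12.1 V.
Saturation requires V_DS ≥ V_GS − V_t = 2.63 V; 12.1 ≥ 2.63 ✓.

I_D ≈ 8.6 mA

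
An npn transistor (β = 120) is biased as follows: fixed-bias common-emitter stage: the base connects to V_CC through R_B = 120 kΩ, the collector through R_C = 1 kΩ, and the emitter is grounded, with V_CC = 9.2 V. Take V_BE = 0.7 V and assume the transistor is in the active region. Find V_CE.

Base loop: V_CC = I_B·R_B + V_BE, so I_B = (9.2 − 0.7)/120 kΩ = 0.0708 mA.
In the active region I_C = β·I_B = 120 × 0.0708 = 8.5 mA.
Collector loop: V_CE = V_CC − I_C·R_C = 9.2 − 8.5×1 = 0.7 V.
Since V_CE = 0.7 V > V_CE(sat) ≈ 0.2 V, the transistor is in the active region as assumed.

V_CE ≈ 0.7 V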